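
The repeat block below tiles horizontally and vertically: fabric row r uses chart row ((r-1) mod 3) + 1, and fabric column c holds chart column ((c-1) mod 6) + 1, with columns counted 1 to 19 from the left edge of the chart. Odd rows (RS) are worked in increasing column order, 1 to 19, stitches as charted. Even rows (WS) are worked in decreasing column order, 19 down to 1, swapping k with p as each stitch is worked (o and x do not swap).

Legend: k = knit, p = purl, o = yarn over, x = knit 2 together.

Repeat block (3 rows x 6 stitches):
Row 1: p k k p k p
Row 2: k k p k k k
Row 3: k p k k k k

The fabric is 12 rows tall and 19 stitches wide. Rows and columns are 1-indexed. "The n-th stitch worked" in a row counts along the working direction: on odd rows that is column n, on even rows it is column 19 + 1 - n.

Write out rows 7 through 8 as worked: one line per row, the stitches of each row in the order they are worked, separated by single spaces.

Row 7: chart row 1, RS - tile across columns 1-19 and work as-is.
Row 8: chart row 2, WS - tiled (columns 1-19): k k p k k k k k p k k k k k p k k k k; work from column 19 back to 1 with k<->p swapped.

Rows as worked:
p k k p k p p k k p k p p k k p k p p
p p p p k p p p p p k p p p p p k p p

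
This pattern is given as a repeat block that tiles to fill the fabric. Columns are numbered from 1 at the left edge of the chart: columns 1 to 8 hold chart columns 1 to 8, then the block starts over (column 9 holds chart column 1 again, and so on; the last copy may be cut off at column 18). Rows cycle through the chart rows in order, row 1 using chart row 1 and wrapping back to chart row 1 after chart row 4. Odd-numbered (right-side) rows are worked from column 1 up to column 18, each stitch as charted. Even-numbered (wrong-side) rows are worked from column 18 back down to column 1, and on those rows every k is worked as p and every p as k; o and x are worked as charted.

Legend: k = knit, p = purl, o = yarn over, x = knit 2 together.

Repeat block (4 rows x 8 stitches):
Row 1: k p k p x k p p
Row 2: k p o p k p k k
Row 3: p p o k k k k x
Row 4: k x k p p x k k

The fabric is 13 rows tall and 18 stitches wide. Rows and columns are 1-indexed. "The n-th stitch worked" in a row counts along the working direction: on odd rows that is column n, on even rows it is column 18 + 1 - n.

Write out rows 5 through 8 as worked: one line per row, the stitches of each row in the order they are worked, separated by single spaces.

Row 5: chart row 1, RS - tile across columns 1-18 and work as-is.
Row 6: chart row 2, WS - tiled (columns 1-18): k p o p k p k k k p o p k p k k k p; work from column 18 back to 1 with k<->p swapped.
Row 7: chart row 3, RS - tile across columns 1-18 and work as-is.
Row 8: chart row 4, WS - tiled (columns 1-18): k x k p p x k k k x k p p x k k k x; work from column 18 back to 1 with k<->p swapped.

Result:
k p k p x k p p k p k p x k p p k p
k p p p k p k o k p p p k p k o k p
p p o k k k k x p p o k k k k x p p
x p p p x k k p x p p p x k k p x p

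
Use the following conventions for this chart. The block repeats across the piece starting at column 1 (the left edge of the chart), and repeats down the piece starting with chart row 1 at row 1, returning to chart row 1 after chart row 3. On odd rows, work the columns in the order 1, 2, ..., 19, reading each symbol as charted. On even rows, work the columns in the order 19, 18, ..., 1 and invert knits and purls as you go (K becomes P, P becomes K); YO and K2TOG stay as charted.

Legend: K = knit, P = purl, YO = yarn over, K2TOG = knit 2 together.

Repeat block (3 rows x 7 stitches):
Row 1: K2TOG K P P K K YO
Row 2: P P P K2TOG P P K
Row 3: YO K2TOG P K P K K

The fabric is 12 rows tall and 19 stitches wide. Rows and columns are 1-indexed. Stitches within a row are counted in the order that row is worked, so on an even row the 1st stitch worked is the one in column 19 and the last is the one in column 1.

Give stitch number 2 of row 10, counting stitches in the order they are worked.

For row 10: chart row = ((10-1) mod 3) + 1 = 1; this is a WS (even) row.
Chart row 1 tiled across columns 1-19: K2TOG K P P K K YO K2TOG K P P K K YO K2TOG K P P K
WS row: flip the tiled sequence (start at column 19) and apply K<->P; YO and K2TOG stay.
Row 10 as worked: P K K P K2TOG YO P P K K P K2TOG YO P P K K P K2TOG
Counting 2 along the worked row gives K.

Stitch:
K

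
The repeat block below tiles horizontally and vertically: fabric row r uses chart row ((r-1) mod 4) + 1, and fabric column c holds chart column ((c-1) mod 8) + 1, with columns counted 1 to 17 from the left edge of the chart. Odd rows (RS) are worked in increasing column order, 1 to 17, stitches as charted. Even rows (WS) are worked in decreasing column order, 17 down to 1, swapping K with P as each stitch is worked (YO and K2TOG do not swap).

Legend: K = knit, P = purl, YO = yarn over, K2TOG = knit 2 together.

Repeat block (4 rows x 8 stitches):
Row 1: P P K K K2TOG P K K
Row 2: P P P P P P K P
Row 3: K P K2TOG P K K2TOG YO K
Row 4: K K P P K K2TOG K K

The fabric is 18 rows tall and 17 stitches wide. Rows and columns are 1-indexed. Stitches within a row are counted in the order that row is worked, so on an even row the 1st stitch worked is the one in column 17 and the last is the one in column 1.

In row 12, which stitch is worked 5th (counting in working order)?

For row 12: chart row = ((12-1) mod 4) + 1 = 4; this is a WS (even) row.
Chart row 4 tiled across columns 1-17: K K P P K K2TOG K K K K P P K K2TOG K K K
Wrong side: read the tiled row from column 17 down to 1 and exchange K with P (leave YO, K2TOG).
Row 12 as worked: P P P K2TOG P K K P P P P K2TOG P K K P P
The 5th stitch worked is P.

Stitch:
P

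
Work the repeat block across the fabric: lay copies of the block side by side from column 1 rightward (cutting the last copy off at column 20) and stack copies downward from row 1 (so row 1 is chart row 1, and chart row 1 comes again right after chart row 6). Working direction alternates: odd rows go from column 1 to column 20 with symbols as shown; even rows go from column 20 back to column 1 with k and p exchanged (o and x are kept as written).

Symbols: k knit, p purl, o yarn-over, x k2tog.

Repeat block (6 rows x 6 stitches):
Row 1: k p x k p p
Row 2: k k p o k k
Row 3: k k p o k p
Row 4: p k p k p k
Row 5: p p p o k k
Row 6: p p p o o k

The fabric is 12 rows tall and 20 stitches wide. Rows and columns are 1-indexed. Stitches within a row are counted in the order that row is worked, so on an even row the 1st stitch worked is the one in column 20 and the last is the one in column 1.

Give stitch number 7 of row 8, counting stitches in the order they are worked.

== STITCH ==
p

Derivation:
Row 8 uses chart row ((8-1) mod 6)+1 = 2. Row 8 is even, so WS.
Chart row 2 tiled across columns 1-20: k k p o k k k k p o k k k k p o k k k k
Wrong side: read the tiled row from column 20 down to 1 and exchange k with p (leave o, x).
Row 8 as worked: p p p p o k p p p p o k p p p p o k p p
Stitch 7 in working order -> p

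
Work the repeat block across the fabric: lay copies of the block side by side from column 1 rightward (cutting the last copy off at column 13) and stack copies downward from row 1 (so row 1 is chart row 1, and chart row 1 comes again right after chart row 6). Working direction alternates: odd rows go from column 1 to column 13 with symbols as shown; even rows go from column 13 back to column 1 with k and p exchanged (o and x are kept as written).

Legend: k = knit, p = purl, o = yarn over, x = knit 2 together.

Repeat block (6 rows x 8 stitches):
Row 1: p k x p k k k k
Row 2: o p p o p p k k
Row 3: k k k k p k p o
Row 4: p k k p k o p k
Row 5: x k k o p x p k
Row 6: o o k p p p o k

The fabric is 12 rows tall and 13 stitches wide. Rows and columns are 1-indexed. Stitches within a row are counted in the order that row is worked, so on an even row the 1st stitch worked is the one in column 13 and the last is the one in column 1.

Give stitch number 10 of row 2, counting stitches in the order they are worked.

Row 2: (2-1) mod 6 = 1, so use chart row 2. Even row -> WS.
Chart row 2 tiled across columns 1-13: o p p o p p k k o p p o p
Wrong side: read the tiled row from column 13 down to 1 and exchange k with p (leave o, x).
Row 2 as worked: k o k k o p p k k o k k o
Counting 10 along the worked row gives o.

== STITCH ==
o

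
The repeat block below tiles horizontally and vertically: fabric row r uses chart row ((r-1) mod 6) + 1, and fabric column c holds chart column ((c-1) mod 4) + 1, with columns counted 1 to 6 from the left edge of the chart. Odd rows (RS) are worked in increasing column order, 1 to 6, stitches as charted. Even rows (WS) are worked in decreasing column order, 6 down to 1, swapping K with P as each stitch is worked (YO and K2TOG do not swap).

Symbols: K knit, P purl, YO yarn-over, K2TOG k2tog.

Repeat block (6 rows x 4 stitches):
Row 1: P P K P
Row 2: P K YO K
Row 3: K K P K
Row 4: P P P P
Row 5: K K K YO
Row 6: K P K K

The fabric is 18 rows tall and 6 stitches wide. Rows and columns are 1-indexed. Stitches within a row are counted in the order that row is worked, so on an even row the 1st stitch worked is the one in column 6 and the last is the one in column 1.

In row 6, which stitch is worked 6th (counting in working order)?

Row 6 uses chart row ((6-1) mod 6)+1 = 6. Row 6 is even, so WS.
Chart row 6 tiled across columns 1-6: K P K K K P
Wrong side: read the tiled row from column 6 down to 1 and exchange K with P (leave YO, K2TOG).
Row 6 as worked: K P P P K P
The 6th stitch worked is P.

Result:
P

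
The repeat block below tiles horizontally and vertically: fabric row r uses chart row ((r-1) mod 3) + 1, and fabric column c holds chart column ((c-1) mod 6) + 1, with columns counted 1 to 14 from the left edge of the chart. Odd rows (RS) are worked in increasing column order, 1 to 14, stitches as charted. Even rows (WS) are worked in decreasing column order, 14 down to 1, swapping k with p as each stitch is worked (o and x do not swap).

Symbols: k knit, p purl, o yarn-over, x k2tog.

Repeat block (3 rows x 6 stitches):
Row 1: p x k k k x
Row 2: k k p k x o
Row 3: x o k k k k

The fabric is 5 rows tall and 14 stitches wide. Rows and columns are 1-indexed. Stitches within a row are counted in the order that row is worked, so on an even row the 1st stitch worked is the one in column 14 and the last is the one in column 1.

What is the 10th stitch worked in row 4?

Row 4 uses chart row ((4-1) mod 3)+1 = 1. Row 4 is even, so WS.
Chart row 1 tiled across columns 1-14: p x k k k x p x k k k x p x
WS row: flip the tiled sequence (start at column 14) and apply k<->p; o and x stay.
Row 4 as worked: x k x p p p x k x p p p x k
Stitch 10 in working order -> p

Result:
p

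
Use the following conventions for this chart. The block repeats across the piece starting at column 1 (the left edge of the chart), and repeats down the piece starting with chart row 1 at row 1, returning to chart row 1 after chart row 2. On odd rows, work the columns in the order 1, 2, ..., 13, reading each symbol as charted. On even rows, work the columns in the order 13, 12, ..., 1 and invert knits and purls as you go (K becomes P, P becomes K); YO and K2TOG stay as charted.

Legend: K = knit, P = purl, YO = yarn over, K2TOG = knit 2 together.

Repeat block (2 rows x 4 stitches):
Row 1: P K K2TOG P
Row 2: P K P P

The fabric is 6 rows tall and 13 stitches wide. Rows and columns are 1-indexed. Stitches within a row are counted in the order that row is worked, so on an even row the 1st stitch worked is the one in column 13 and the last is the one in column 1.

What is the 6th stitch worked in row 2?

Result:
K

Derivation:
Row 2: (2-1) mod 2 = 1, so use chart row 2. Even row -> WS.
Chart row 2 tiled across columns 1-13: P K P P P K P P P K P P P
WS: work from column 13 back to column 1 (reverse the tiled row), swapping K<->P (YO and K2TOG unchanged).
Row 2 as worked: K K K P K K K P K K K P K
Stitch 6 in working order -> K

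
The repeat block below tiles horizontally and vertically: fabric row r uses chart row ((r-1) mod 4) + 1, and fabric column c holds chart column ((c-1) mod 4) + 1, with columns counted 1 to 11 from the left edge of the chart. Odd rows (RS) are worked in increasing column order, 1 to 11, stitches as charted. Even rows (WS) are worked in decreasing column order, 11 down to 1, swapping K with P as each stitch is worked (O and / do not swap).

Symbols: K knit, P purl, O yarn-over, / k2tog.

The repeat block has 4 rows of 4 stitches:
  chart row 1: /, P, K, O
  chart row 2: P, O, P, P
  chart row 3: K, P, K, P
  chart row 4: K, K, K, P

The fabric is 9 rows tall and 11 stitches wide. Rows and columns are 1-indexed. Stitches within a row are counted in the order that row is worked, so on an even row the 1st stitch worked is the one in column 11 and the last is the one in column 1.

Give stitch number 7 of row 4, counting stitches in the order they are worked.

Row 4 uses chart row ((4-1) mod 4)+1 = 4. Row 4 is even, so WS.
Chart row 4 tiled across columns 1-11: K K K P K K K P K K K
WS: work from column 11 back to column 1 (reverse the tiled row), swapping K<->P (O and / unchanged).
Row 4 as worked: P P P K P P P K P P P
Stitch 7 in working order -> P

Result:
P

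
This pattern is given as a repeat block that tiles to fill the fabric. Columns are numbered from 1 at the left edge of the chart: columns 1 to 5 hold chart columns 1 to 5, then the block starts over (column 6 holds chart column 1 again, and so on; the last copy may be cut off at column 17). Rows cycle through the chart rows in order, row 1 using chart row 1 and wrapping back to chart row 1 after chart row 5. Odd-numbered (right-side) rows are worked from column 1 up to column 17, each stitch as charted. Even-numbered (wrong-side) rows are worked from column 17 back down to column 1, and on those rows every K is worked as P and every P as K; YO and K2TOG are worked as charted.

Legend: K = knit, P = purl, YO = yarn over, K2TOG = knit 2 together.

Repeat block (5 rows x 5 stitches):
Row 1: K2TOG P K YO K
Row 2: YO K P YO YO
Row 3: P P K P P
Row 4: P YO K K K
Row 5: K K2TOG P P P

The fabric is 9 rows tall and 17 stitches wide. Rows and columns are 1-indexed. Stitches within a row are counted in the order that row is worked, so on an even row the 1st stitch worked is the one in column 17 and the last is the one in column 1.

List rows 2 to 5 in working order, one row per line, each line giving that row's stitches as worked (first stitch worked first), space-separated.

Row 2: chart row 2, WS - tiled (columns 1-17): YO K P YO YO YO K P YO YO YO K P YO YO YO K; work from column 17 back to 1 with K<->P swapped.
Row 3: chart row 3, RS - tile across columns 1-17 and work as-is.
Row 4: chart row 4, WS - tiled (columns 1-17): P YO K K K P YO K K K P YO K K K P YO; work from column 17 back to 1 with K<->P swapped.
Row 5: chart row 5, RS - tile across columns 1-17 and work as-is.

== ROWS AS WORKED ==
P YO YO YO K P YO YO YO K P YO YO YO K P YO
P P K P P P P K P P P P K P P P P
YO K P P P YO K P P P YO K P P P YO K
K K2TOG P P P K K2TOG P P P K K2TOG P P P K K2TOG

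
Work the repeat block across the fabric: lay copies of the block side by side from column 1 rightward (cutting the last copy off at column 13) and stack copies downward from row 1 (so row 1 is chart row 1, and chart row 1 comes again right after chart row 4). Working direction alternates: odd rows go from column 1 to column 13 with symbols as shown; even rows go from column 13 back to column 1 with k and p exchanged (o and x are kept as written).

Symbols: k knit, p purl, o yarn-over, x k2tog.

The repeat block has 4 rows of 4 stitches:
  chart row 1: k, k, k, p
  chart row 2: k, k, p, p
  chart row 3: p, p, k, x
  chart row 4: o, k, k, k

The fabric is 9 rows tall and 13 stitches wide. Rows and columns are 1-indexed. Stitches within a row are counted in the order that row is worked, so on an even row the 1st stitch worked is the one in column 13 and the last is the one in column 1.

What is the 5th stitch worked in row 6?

== STITCH ==
p

Derivation:
Row 6 uses chart row ((6-1) mod 4)+1 = 2. Row 6 is even, so WS.
Chart row 2 tiled across columns 1-13: k k p p k k p p k k p p k
WS row: flip the tiled sequence (start at column 13) and apply k<->p; o and x stay.
Row 6 as worked: p k k p p k k p p k k p p
The 5th stitch worked is p.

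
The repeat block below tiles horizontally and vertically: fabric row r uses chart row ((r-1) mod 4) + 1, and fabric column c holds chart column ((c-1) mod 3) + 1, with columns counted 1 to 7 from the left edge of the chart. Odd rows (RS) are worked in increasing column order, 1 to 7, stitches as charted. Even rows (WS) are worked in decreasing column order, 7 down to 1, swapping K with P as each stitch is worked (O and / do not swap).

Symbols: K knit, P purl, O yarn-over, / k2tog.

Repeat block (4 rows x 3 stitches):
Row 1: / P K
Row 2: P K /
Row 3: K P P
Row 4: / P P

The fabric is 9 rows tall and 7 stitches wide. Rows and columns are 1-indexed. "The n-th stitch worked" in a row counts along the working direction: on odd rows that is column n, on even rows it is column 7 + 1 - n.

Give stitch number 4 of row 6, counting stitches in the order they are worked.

Result:
K

Derivation:
Row 6 uses chart row ((6-1) mod 4)+1 = 2. Row 6 is even, so WS.
Chart row 2 tiled across columns 1-7: P K / P K / P
Wrong side: read the tiled row from column 7 down to 1 and exchange K with P (leave O, /).
Row 6 as worked: K / P K / P K
Counting 4 along the worked row gives K.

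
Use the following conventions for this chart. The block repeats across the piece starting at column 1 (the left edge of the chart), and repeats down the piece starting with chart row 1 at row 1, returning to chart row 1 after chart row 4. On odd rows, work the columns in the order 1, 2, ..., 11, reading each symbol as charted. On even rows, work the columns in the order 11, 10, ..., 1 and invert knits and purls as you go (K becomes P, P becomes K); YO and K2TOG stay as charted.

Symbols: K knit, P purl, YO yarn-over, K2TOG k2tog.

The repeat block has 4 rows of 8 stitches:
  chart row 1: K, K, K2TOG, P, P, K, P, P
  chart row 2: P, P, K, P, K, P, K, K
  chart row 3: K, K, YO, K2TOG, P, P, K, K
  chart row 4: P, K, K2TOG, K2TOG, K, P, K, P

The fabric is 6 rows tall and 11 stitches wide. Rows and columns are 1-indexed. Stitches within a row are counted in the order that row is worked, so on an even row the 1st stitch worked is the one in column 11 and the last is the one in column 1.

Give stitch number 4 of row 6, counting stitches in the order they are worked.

Row 6: (6-1) mod 4 = 1, so use chart row 2. Even row -> WS.
Chart row 2 tiled across columns 1-11: P P K P K P K K P P K
Wrong side: read the tiled row from column 11 down to 1 and exchange K with P (leave YO, K2TOG).
Row 6 as worked: P K K P P K P K P K K
Stitch 4 in working order -> P

== STITCH ==
P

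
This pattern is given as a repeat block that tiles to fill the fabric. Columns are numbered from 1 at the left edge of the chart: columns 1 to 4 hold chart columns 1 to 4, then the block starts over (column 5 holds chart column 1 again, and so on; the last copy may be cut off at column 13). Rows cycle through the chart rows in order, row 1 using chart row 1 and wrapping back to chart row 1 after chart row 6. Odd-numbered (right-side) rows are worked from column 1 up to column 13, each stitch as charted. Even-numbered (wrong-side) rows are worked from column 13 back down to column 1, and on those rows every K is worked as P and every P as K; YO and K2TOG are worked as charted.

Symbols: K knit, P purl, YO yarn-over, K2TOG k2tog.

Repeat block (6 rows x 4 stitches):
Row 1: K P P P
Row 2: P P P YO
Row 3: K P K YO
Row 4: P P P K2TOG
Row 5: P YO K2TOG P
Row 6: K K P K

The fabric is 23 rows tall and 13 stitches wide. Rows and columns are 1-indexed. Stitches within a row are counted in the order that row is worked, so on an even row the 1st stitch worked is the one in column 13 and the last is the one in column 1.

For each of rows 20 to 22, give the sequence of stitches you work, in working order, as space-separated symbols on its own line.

Row 20: chart row 2, WS - tiled (columns 1-13): P P P YO P P P YO P P P YO P; work from column 13 back to 1 with K<->P swapped.
Row 21: chart row 3, RS - tile across columns 1-13 and work as-is.
Row 22: chart row 4, WS - tiled (columns 1-13): P P P K2TOG P P P K2TOG P P P K2TOG P; work from column 13 back to 1 with K<->P swapped.

Rows as worked:
K YO K K K YO K K K YO K K K
K P K YO K P K YO K P K YO K
K K2TOG K K K K2TOG K K K K2TOG K K K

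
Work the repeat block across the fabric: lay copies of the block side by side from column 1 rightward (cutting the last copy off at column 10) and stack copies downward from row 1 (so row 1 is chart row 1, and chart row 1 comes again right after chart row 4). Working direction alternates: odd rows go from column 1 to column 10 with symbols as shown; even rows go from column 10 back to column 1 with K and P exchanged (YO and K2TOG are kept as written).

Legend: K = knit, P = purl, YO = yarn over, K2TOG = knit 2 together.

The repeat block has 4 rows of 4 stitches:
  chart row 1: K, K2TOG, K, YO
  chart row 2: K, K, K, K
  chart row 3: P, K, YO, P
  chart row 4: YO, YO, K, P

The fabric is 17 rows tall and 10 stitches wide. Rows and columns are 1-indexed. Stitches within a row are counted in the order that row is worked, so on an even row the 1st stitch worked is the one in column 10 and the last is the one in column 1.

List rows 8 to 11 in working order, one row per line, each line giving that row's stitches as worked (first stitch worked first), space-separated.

Result:
YO YO K P YO YO K P YO YO
K K2TOG K YO K K2TOG K YO K K2TOG
P P P P P P P P P P
P K YO P P K YO P P K

Derivation:
Row 8: chart row 4, WS - tiled (columns 1-10): YO YO K P YO YO K P YO YO; work from column 10 back to 1 with K<->P swapped.
Row 9: chart row 1, RS - tile across columns 1-10 and work as-is.
Row 10: chart row 2, WS - tiled (columns 1-10): K K K K K K K K K K; work from column 10 back to 1 with K<->P swapped.
Row 11: chart row 3, RS - tile across columns 1-10 and work as-is.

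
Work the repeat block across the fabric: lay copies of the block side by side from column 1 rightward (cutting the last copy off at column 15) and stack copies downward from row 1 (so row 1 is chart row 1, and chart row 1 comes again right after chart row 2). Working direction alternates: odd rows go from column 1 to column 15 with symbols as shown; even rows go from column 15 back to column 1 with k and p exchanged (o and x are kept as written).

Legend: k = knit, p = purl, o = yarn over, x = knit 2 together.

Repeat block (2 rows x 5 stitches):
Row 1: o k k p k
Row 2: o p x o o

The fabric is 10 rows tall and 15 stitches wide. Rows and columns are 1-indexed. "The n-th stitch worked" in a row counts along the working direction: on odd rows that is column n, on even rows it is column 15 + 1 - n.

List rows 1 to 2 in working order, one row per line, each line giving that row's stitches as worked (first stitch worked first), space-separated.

Row 1: chart row 1, RS - tile across columns 1-15 and work as-is.
Row 2: chart row 2, WS - tiled (columns 1-15): o p x o o o p x o o o p x o o; work from column 15 back to 1 with k<->p swapped.

Result:
o k k p k o k k p k o k k p k
o o x k o o o x k o o o x k o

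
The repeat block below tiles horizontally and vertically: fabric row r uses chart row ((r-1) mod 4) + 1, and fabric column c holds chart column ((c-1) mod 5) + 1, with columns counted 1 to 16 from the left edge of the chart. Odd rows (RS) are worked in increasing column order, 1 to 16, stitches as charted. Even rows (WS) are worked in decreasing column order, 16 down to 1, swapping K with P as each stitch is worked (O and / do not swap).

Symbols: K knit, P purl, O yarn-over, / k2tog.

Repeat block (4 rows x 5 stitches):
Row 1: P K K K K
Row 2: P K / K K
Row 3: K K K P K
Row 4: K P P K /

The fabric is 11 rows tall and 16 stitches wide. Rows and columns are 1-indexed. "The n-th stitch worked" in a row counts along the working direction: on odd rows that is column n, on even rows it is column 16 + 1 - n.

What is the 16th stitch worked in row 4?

Row 4 uses chart row ((4-1) mod 4)+1 = 4. Row 4 is even, so WS.
Chart row 4 tiled across columns 1-16: K P P K / K P P K / K P P K / K
Wrong side: read the tiled row from column 16 down to 1 and exchange K with P (leave O, /).
Row 4 as worked: P / P K K P / P K K P / P K K P
Counting 16 along the worked row gives P.

Stitch:
P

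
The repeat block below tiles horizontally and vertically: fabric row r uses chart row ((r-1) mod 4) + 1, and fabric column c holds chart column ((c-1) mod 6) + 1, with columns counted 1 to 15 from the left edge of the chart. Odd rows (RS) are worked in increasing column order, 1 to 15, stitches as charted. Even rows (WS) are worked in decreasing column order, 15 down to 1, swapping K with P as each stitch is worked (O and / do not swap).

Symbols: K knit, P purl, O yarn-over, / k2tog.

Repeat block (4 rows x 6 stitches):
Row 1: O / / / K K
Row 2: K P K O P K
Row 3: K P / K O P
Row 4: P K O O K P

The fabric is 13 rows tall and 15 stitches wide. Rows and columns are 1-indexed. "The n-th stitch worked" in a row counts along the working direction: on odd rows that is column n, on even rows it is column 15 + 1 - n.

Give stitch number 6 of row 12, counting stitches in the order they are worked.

Row 12 uses chart row ((12-1) mod 4)+1 = 4. Row 12 is even, so WS.
Chart row 4 tiled across columns 1-15: P K O O K P P K O O K P P K O
WS row: flip the tiled sequence (start at column 15) and apply K<->P; O and / stay.
Row 12 as worked: O P K K P O O P K K P O O P K
Stitch 6 in working order -> O

== STITCH ==
O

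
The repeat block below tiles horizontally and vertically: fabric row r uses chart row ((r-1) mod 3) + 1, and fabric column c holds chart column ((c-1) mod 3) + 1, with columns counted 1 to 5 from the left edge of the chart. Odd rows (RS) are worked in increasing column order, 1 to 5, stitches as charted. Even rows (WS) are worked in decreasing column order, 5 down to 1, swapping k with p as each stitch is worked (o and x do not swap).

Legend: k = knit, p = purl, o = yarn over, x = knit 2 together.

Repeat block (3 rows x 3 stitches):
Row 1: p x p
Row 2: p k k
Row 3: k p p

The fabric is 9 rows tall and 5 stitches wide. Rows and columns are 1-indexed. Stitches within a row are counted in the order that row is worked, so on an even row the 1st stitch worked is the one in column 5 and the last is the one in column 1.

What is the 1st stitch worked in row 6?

== STITCH ==
k

Derivation:
Row 6: (6-1) mod 3 = 2, so use chart row 3. Even row -> WS.
Chart row 3 tiled across columns 1-5: k p p k p
WS row: flip the tiled sequence (start at column 5) and apply k<->p; o and x stay.
Row 6 as worked: k p k k p
Stitch 1 in working order -> k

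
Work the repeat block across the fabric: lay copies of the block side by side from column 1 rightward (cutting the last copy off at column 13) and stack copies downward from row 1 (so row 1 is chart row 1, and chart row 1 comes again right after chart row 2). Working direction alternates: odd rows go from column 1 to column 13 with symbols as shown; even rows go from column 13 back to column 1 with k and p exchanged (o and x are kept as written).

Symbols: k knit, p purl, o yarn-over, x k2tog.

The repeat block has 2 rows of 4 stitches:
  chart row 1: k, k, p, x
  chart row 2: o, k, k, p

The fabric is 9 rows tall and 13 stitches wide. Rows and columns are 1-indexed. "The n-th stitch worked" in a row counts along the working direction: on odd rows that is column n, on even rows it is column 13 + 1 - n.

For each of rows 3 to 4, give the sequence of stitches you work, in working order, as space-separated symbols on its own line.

== ROWS AS WORKED ==
k k p x k k p x k k p x k
o k p p o k p p o k p p o

Derivation:
Row 3: chart row 1, RS - tile across columns 1-13 and work as-is.
Row 4: chart row 2, WS - tiled (columns 1-13): o k k p o k k p o k k p o; work from column 13 back to 1 with k<->p swapped.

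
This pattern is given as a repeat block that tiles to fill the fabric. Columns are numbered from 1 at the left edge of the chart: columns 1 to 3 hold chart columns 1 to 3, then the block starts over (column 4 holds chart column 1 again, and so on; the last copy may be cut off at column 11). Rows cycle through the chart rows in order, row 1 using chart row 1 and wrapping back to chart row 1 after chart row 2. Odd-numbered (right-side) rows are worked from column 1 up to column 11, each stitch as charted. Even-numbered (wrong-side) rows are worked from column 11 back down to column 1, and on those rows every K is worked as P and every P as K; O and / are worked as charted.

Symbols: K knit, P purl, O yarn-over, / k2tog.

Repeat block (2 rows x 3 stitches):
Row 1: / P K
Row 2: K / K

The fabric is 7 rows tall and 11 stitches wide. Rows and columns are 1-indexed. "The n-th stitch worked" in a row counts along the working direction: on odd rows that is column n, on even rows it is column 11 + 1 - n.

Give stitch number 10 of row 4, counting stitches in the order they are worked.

Stitch:
/

Derivation:
For row 4: chart row = ((4-1) mod 2) + 1 = 2; this is a WS (even) row.
Chart row 2 tiled across columns 1-11: K / K K / K K / K K /
WS: work from column 11 back to column 1 (reverse the tiled row), swapping K<->P (O and / unchanged).
Row 4 as worked: / P P / P P / P P / P
Stitch 10 in working order -> /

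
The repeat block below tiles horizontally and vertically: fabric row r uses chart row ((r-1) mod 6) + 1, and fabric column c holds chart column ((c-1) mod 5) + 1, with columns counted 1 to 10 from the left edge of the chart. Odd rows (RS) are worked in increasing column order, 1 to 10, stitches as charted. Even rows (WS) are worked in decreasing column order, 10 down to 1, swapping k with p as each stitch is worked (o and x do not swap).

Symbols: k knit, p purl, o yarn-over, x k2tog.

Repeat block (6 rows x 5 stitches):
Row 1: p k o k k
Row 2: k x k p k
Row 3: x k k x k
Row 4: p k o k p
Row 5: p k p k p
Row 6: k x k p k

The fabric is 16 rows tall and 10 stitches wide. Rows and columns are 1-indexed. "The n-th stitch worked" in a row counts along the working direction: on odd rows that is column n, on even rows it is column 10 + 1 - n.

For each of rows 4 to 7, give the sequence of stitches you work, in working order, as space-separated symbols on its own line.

Rows as worked:
k p o p k k p o p k
p k p k p p k p k p
p k p x p p k p x p
p k o k k p k o k k

Derivation:
Row 4: chart row 4, WS - tiled (columns 1-10): p k o k p p k o k p; work from column 10 back to 1 with k<->p swapped.
Row 5: chart row 5, RS - tile across columns 1-10 and work as-is.
Row 6: chart row 6, WS - tiled (columns 1-10): k x k p k k x k p k; work from column 10 back to 1 with k<->p swapped.
Row 7: chart row 1, RS - tile across columns 1-10 and work as-is.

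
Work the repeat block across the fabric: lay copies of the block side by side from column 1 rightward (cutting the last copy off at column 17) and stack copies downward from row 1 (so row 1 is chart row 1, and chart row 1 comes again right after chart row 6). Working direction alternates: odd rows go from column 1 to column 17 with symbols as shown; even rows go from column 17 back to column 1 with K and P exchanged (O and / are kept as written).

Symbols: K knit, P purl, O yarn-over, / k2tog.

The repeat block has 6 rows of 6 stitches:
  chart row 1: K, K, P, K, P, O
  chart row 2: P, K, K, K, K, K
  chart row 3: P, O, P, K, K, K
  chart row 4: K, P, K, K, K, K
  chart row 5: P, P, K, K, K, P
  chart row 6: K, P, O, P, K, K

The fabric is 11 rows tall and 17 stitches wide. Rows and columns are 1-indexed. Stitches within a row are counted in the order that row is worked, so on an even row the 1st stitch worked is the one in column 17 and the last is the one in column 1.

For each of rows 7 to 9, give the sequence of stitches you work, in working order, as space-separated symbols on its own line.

Result:
K K P K P O K K P K P O K K P K P
P P P P K P P P P P K P P P P P K
P O P K K K P O P K K K P O P K K

Derivation:
Row 7: chart row 1, RS - tile across columns 1-17 and work as-is.
Row 8: chart row 2, WS - tiled (columns 1-17): P K K K K K P K K K K K P K K K K; work from column 17 back to 1 with K<->P swapped.
Row 9: chart row 3, RS - tile across columns 1-17 and work as-is.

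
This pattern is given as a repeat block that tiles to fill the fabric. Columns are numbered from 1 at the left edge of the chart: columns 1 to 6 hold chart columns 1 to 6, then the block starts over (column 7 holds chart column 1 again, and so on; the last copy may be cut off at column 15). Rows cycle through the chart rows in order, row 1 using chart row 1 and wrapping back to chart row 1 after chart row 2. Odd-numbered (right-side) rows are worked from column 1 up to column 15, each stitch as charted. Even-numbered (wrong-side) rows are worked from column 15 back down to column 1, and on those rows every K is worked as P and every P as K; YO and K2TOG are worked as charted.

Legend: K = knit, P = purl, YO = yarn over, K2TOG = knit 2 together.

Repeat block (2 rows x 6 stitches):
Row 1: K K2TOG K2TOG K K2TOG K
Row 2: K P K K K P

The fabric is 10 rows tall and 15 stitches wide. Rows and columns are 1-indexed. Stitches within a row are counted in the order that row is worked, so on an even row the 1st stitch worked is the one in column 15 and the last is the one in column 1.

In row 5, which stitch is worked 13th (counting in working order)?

Row 5: (5-1) mod 2 = 0, so use chart row 1. Odd row -> RS.
Chart row 1 tiled across columns 1-15: K K2TOG K2TOG K K2TOG K K K2TOG K2TOG K K2TOG K K K2TOG K2TOG
Right side: take the tiled row as-is (worked left to right from column 1).
The 13th stitch worked is K.

Stitch:
K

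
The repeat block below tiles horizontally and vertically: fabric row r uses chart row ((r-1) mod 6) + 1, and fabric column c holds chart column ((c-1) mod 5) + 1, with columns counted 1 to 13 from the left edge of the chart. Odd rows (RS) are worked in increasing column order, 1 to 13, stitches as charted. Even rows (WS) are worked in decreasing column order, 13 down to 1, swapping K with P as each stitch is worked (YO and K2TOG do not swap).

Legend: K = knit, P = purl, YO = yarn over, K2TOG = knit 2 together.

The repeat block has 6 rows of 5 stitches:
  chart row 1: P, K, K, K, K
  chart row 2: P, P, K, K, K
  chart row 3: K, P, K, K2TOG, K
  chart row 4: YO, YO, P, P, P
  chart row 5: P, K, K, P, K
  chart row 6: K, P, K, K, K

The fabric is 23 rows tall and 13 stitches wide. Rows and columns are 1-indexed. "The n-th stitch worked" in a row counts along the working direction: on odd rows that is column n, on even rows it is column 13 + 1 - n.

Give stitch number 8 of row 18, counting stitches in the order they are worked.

Row 18: (18-1) mod 6 = 5, so use chart row 6. Even row -> WS.
Chart row 6 tiled across columns 1-13: K P K K K K P K K K K P K
WS: work from column 13 back to column 1 (reverse the tiled row), swapping K<->P (YO and K2TOG unchanged).
Row 18 as worked: P K P P P P K P P P P K P
The 8th stitch worked is P.

Stitch:
P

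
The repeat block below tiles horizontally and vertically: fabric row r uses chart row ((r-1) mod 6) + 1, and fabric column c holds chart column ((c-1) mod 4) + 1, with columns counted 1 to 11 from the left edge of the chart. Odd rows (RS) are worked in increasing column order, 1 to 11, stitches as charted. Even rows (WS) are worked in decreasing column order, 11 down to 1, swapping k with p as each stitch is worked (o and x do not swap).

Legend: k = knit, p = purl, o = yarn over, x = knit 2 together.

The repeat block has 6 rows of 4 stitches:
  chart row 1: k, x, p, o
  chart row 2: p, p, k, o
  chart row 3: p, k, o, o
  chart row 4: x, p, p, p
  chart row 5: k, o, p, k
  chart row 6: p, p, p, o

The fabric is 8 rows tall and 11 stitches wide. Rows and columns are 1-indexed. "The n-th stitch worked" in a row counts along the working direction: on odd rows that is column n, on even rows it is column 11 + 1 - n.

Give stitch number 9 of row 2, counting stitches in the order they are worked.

Row 2: (2-1) mod 6 = 1, so use chart row 2. Even row -> WS.
Chart row 2 tiled across columns 1-11: p p k o p p k o p p k
WS: work from column 11 back to column 1 (reverse the tiled row), swapping k<->p (o and x unchanged).
Row 2 as worked: p k k o p k k o p k k
Counting 9 along the worked row gives p.

== STITCH ==
p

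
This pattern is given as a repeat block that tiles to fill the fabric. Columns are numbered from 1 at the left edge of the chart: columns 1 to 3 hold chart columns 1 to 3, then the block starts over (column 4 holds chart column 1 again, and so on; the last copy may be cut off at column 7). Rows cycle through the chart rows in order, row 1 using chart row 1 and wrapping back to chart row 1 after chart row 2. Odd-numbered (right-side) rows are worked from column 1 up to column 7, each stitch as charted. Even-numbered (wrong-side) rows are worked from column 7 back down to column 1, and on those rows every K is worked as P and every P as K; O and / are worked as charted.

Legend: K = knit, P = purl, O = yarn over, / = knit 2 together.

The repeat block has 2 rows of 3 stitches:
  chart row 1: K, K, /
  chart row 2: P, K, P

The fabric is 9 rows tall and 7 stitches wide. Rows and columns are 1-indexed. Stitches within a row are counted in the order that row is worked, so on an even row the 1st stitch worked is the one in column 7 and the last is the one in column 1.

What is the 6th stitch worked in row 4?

For row 4: chart row = ((4-1) mod 2) + 1 = 2; this is a WS (even) row.
Chart row 2 tiled across columns 1-7: P K P P K P P
Wrong side: read the tiled row from column 7 down to 1 and exchange K with P (leave O, /).
Row 4 as worked: K K P K K P K
The 6th stitch worked is P.

Stitch:
P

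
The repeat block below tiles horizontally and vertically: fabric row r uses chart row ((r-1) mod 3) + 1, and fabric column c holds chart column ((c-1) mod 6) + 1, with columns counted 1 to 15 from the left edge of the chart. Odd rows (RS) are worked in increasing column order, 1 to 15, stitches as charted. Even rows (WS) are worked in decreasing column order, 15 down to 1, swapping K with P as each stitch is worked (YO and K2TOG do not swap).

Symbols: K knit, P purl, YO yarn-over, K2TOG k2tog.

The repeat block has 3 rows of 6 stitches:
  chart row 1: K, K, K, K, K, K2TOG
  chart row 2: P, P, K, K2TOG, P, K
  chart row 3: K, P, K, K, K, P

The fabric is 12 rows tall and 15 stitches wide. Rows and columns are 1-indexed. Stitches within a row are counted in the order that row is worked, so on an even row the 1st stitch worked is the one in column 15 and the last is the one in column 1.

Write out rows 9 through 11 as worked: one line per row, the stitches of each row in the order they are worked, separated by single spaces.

Row 9: chart row 3, RS - tile across columns 1-15 and work as-is.
Row 10: chart row 1, WS - tiled (columns 1-15): K K K K K K2TOG K K K K K K2TOG K K K; work from column 15 back to 1 with K<->P swapped.
Row 11: chart row 2, RS - tile across columns 1-15 and work as-is.

Result:
K P K K K P K P K K K P K P K
P P P K2TOG P P P P P K2TOG P P P P P
P P K K2TOG P K P P K K2TOG P K P P K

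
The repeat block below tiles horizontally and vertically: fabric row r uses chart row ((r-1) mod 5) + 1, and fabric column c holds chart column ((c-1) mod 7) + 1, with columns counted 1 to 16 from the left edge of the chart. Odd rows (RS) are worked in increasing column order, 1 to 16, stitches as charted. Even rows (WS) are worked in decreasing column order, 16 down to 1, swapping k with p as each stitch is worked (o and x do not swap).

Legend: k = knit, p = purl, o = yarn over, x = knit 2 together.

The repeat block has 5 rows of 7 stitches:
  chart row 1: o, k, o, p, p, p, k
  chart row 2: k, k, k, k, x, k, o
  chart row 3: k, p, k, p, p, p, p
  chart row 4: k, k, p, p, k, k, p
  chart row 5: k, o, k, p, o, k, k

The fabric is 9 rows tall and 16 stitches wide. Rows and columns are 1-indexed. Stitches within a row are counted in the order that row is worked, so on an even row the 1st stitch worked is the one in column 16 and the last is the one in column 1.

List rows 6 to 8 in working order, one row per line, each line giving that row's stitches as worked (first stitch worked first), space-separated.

Result:
p o p k k k o p o p k k k o p o
k k k k x k o k k k k x k o k k
k p k k k k p k p k k k k p k p

Derivation:
Row 6: chart row 1, WS - tiled (columns 1-16): o k o p p p k o k o p p p k o k; work from column 16 back to 1 with k<->p swapped.
Row 7: chart row 2, RS - tile across columns 1-16 and work as-is.
Row 8: chart row 3, WS - tiled (columns 1-16): k p k p p p p k p k p p p p k p; work from column 16 back to 1 with k<->p swapped.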